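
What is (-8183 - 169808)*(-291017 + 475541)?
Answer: -32843611284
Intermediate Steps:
(-8183 - 169808)*(-291017 + 475541) = -177991*184524 = -32843611284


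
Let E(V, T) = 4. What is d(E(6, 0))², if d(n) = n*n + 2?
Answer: 324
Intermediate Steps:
d(n) = 2 + n² (d(n) = n² + 2 = 2 + n²)
d(E(6, 0))² = (2 + 4²)² = (2 + 16)² = 18² = 324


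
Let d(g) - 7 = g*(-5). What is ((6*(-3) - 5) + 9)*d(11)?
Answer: 672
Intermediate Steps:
d(g) = 7 - 5*g (d(g) = 7 + g*(-5) = 7 - 5*g)
((6*(-3) - 5) + 9)*d(11) = ((6*(-3) - 5) + 9)*(7 - 5*11) = ((-18 - 5) + 9)*(7 - 55) = (-23 + 9)*(-48) = -14*(-48) = 672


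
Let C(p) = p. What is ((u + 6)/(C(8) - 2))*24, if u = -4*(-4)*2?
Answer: 152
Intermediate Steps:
u = 32 (u = 16*2 = 32)
((u + 6)/(C(8) - 2))*24 = ((32 + 6)/(8 - 2))*24 = (38/6)*24 = (38*(⅙))*24 = (19/3)*24 = 152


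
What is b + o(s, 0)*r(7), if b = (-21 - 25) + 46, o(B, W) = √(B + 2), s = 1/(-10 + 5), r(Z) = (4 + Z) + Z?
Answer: 54*√5/5 ≈ 24.150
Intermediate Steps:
r(Z) = 4 + 2*Z
s = -⅕ (s = 1/(-5) = -⅕ ≈ -0.20000)
o(B, W) = √(2 + B)
b = 0 (b = -46 + 46 = 0)
b + o(s, 0)*r(7) = 0 + √(2 - ⅕)*(4 + 2*7) = 0 + √(9/5)*(4 + 14) = 0 + (3*√5/5)*18 = 0 + 54*√5/5 = 54*√5/5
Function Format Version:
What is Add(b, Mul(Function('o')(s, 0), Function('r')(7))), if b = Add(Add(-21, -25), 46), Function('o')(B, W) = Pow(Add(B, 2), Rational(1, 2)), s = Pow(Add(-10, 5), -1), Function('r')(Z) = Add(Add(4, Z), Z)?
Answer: Mul(Rational(54, 5), Pow(5, Rational(1, 2))) ≈ 24.150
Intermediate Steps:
Function('r')(Z) = Add(4, Mul(2, Z))
s = Rational(-1, 5) (s = Pow(-5, -1) = Rational(-1, 5) ≈ -0.20000)
Function('o')(B, W) = Pow(Add(2, B), Rational(1, 2))
b = 0 (b = Add(-46, 46) = 0)
Add(b, Mul(Function('o')(s, 0), Function('r')(7))) = Add(0, Mul(Pow(Add(2, Rational(-1, 5)), Rational(1, 2)), Add(4, Mul(2, 7)))) = Add(0, Mul(Pow(Rational(9, 5), Rational(1, 2)), Add(4, 14))) = Add(0, Mul(Mul(Rational(3, 5), Pow(5, Rational(1, 2))), 18)) = Add(0, Mul(Rational(54, 5), Pow(5, Rational(1, 2)))) = Mul(Rational(54, 5), Pow(5, Rational(1, 2)))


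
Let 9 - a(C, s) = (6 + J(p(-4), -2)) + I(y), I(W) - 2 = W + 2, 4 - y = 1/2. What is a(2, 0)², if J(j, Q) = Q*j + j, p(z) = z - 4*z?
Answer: 225/4 ≈ 56.250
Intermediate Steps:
p(z) = -3*z
y = 7/2 (y = 4 - 1/2 = 4 - 1*½ = 4 - ½ = 7/2 ≈ 3.5000)
I(W) = 4 + W (I(W) = 2 + (W + 2) = 2 + (2 + W) = 4 + W)
J(j, Q) = j + Q*j
a(C, s) = 15/2 (a(C, s) = 9 - ((6 + (-3*(-4))*(1 - 2)) + (4 + 7/2)) = 9 - ((6 + 12*(-1)) + 15/2) = 9 - ((6 - 12) + 15/2) = 9 - (-6 + 15/2) = 9 - 1*3/2 = 9 - 3/2 = 15/2)
a(2, 0)² = (15/2)² = 225/4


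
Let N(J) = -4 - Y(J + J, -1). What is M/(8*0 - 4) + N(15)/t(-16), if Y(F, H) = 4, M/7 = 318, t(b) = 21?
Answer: -23389/42 ≈ -556.88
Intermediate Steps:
M = 2226 (M = 7*318 = 2226)
N(J) = -8 (N(J) = -4 - 1*4 = -4 - 4 = -8)
M/(8*0 - 4) + N(15)/t(-16) = 2226/(8*0 - 4) - 8/21 = 2226/(0 - 4) - 8*1/21 = 2226/(-4) - 8/21 = 2226*(-¼) - 8/21 = -1113/2 - 8/21 = -23389/42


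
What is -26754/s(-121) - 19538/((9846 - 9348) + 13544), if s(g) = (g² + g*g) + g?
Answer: -472713643/204739381 ≈ -2.3089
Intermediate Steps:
s(g) = g + 2*g² (s(g) = (g² + g²) + g = 2*g² + g = g + 2*g²)
-26754/s(-121) - 19538/((9846 - 9348) + 13544) = -26754*(-1/(121*(1 + 2*(-121)))) - 19538/((9846 - 9348) + 13544) = -26754*(-1/(121*(1 - 242))) - 19538/(498 + 13544) = -26754/((-121*(-241))) - 19538/14042 = -26754/29161 - 19538*1/14042 = -26754*1/29161 - 9769/7021 = -26754/29161 - 9769/7021 = -472713643/204739381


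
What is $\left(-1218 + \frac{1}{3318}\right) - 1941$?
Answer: $- \frac{10481561}{3318} \approx -3159.0$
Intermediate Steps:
$\left(-1218 + \frac{1}{3318}\right) - 1941 = - \frac{4041323}{3318} - 1941 = - \frac{10481561}{3318}$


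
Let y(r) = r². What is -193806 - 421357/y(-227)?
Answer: -9987050731/51529 ≈ -1.9381e+5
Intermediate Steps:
-193806 - 421357/y(-227) = -193806 - 421357/((-227)²) = -193806 - 421357/51529 = -9987050731/51529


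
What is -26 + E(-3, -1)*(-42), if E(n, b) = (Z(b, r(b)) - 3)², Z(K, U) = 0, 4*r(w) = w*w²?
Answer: -404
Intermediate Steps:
r(w) = w³/4 (r(w) = (w*w²)/4 = w³/4)
E(n, b) = 9 (E(n, b) = (0 - 3)² = (-3)² = 9)
-26 + E(-3, -1)*(-42) = -26 + 9*(-42) = -26 - 378 = -404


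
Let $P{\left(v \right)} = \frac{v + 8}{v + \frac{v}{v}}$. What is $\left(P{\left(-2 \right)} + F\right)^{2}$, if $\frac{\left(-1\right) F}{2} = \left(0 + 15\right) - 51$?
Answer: $4356$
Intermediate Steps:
$P{\left(v \right)} = \frac{8 + v}{1 + v}$ ($P{\left(v \right)} = \frac{8 + v}{v + 1} = \frac{8 + v}{1 + v}$)
$F = 72$ ($F = - 2 \left(\left(0 + 15\right) - 51\right) = - 2 \left(15 - 51\right) = \left(-2\right) \left(-36\right) = 72$)
$\left(P{\left(-2 \right)} + F\right)^{2} = \left(\frac{8 - 2}{1 - 2} + 72\right)^{2} = \left(\frac{1}{-1} \cdot 6 + 72\right)^{2} = \left(\left(-1\right) 6 + 72\right)^{2} = \left(-6 + 72\right)^{2} = 66^{2} = 4356$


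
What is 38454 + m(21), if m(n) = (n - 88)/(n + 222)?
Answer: 9344255/243 ≈ 38454.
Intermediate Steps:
m(n) = (-88 + n)/(222 + n)
38454 + m(21) = 38454 + (-88 + 21)/(222 + 21) = 38454 - 67/243 = 9344255/243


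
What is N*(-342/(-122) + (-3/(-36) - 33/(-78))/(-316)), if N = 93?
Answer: 3305933/12688 ≈ 260.56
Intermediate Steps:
N*(-342/(-122) + (-3/(-36) - 33/(-78))/(-316)) = 93*(-342/(-122) + (-3/(-36) - 33/(-78))/(-316)) = 93*(-342*(-1/122) + (-3*(-1/36) - 33*(-1/78))*(-1/316)) = 93*(171/61 + (1/12 + 11/26)*(-1/316)) = 93*(171/61 + (79/156)*(-1/316)) = 93*(171/61 - 1/624) = 93*(106643/38064) = 3305933/12688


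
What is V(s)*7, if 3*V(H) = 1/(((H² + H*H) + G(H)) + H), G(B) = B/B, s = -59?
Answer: 7/20712 ≈ 0.00033797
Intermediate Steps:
G(B) = 1
V(H) = 1/(3*(1 + H + 2*H²)) (V(H) = 1/(3*(((H² + H*H) + 1) + H)) = 1/(3*(((H² + H²) + 1) + H)) = 1/(3*((2*H² + 1) + H)) = 1/(3*((1 + 2*H²) + H)) = 1/(3*(1 + H + 2*H²)))
V(s)*7 = (1/(3*(1 - 59 + 2*(-59)²)))*7 = (1/(3*(1 - 59 + 2*3481)))*7 = (1/(3*(1 - 59 + 6962)))*7 = ((⅓)/6904)*7 = ((⅓)*(1/6904))*7 = (1/20712)*7 = 7/20712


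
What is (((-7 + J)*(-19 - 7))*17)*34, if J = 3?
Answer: 60112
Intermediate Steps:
(((-7 + J)*(-19 - 7))*17)*34 = (((-7 + 3)*(-19 - 7))*17)*34 = (-4*(-26)*17)*34 = (104*17)*34 = 1768*34 = 60112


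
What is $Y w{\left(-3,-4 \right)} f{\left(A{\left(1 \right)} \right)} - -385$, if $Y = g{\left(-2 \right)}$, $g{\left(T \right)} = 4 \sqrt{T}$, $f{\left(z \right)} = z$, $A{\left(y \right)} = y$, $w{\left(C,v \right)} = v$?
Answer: $385 - 16 i \sqrt{2} \approx 385.0 - 22.627 i$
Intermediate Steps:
$Y = 4 i \sqrt{2}$ ($Y = 4 \sqrt{-2} = 4 i \sqrt{2} \approx 5.6569 i$)
$Y w{\left(-3,-4 \right)} f{\left(A{\left(1 \right)} \right)} - -385 = 4 i \sqrt{2} \left(-4\right) 1 - -385 = - 16 i \sqrt{2} \cdot 1 + 385 = - 16 i \sqrt{2} + 385 = 385 - 16 i \sqrt{2}$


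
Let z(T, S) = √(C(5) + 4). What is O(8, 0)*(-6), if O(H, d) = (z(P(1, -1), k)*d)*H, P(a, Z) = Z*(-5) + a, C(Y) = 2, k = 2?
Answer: 0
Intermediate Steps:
P(a, Z) = a - 5*Z (P(a, Z) = -5*Z + a = a - 5*Z)
z(T, S) = √6 (z(T, S) = √(2 + 4) = √6)
O(H, d) = H*d*√6 (O(H, d) = (√6*d)*H = (d*√6)*H = H*d*√6)
O(8, 0)*(-6) = (8*0*√6)*(-6) = 0*(-6) = 0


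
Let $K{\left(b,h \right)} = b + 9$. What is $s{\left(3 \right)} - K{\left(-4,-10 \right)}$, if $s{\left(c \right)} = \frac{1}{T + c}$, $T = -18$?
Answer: $- \frac{76}{15} \approx -5.0667$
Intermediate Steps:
$K{\left(b,h \right)} = 9 + b$
$s{\left(c \right)} = \frac{1}{-18 + c}$
$s{\left(3 \right)} - K{\left(-4,-10 \right)} = \frac{1}{-18 + 3} - \left(9 - 4\right) = \frac{1}{-15} - 5 = - \frac{1}{15} - 5 = - \frac{76}{15}$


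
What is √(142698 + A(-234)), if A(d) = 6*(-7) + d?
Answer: √142422 ≈ 377.39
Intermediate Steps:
A(d) = -42 + d
√(142698 + A(-234)) = √(142698 + (-42 - 234)) = √(142698 - 276) = √142422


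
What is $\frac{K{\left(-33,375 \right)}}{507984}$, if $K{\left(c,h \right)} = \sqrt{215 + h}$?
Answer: $\frac{\sqrt{590}}{507984} \approx 4.7816 \cdot 10^{-5}$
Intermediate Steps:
$\frac{K{\left(-33,375 \right)}}{507984} = \frac{\sqrt{215 + 375}}{507984} = \sqrt{590} \cdot \frac{1}{507984} = \frac{\sqrt{590}}{507984}$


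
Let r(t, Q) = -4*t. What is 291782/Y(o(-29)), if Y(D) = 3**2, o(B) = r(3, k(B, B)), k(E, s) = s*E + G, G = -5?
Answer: 291782/9 ≈ 32420.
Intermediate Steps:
k(E, s) = -5 + E*s (k(E, s) = s*E - 5 = E*s - 5 = -5 + E*s)
o(B) = -12 (o(B) = -4*3 = -12)
Y(D) = 9
291782/Y(o(-29)) = 291782/9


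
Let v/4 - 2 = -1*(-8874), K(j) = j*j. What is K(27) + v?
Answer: 36233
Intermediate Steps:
K(j) = j²
v = 35504 (v = 8 + 4*(-1*(-8874)) = 8 + 4*8874 = 8 + 35496 = 35504)
K(27) + v = 27² + 35504 = 729 + 35504 = 36233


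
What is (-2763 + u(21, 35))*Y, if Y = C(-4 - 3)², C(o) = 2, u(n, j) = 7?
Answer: -11024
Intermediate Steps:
Y = 4 (Y = 2² = 4)
(-2763 + u(21, 35))*Y = (-2763 + 7)*4 = -2756*4 = -11024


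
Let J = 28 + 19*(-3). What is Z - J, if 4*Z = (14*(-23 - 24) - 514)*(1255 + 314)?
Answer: -459688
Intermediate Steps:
J = -29 (J = 28 - 57 = -29)
Z = -459717 (Z = ((14*(-23 - 24) - 514)*(1255 + 314))/4 = ((14*(-47) - 514)*1569)/4 = ((-658 - 514)*1569)/4 = (-1172*1569)/4 = (¼)*(-1838868) = -459717)
Z - J = -459717 - 1*(-29) = -459717 + 29 = -459688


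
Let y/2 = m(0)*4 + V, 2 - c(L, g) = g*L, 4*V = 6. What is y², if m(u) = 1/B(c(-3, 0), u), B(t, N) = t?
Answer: 49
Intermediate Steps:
V = 3/2 (V = (¼)*6 = 3/2 ≈ 1.5000)
c(L, g) = 2 - L*g (c(L, g) = 2 - g*L = 2 - L*g)
m(u) = ½ (m(u) = 1/(2 - 1*(-3)*0) = 1/(2 + 0) = 1/2 = ½)
y = 7 (y = 2*((½)*4 + 3/2) = 2*(2 + 3/2) = 2*(7/2) = 7)
y² = 7² = 49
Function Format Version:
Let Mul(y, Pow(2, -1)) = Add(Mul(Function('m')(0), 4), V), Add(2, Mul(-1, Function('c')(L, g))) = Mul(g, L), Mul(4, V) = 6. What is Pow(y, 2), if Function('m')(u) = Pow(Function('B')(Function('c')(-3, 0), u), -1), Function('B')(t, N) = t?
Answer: 49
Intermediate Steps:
V = Rational(3, 2) (V = Mul(Rational(1, 4), 6) = Rational(3, 2) ≈ 1.5000)
Function('c')(L, g) = Add(2, Mul(-1, L, g)) (Function('c')(L, g) = Add(2, Mul(-1, Mul(g, L))) = Add(2, Mul(-1, Mul(L, g))) = Add(2, Mul(-1, L, g)))
Function('m')(u) = Rational(1, 2) (Function('m')(u) = Pow(Add(2, Mul(-1, -3, 0)), -1) = Pow(Add(2, 0), -1) = Pow(2, -1) = Rational(1, 2))
y = 7 (y = Mul(2, Add(Mul(Rational(1, 2), 4), Rational(3, 2))) = Mul(2, Add(2, Rational(3, 2))) = Mul(2, Rational(7, 2)) = 7)
Pow(y, 2) = Pow(7, 2) = 49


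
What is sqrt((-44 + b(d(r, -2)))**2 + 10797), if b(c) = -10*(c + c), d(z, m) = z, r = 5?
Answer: sqrt(31533) ≈ 177.58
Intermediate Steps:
b(c) = -20*c
sqrt((-44 + b(d(r, -2)))**2 + 10797) = sqrt((-44 - 20*5)**2 + 10797) = sqrt((-44 - 100)**2 + 10797) = sqrt((-144)**2 + 10797) = sqrt(20736 + 10797) = sqrt(31533)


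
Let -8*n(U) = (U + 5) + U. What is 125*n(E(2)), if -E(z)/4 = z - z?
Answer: -625/8 ≈ -78.125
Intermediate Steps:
E(z) = 0 (E(z) = -4*(z - z) = -4*0 = 0)
n(U) = -5/8 - U/4 (n(U) = -((U + 5) + U)/8 = -((5 + U) + U)/8 = -(5 + 2*U)/8 = -5/8 - U/4)
125*n(E(2)) = 125*(-5/8 - ¼*0) = 125*(-5/8 + 0) = 125*(-5/8) = -625/8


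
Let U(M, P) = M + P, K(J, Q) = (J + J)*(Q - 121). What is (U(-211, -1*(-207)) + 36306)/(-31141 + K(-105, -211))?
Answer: 36302/38579 ≈ 0.94098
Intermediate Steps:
K(J, Q) = 2*J*(-121 + Q) (K(J, Q) = (2*J)*(-121 + Q) = 2*J*(-121 + Q))
(U(-211, -1*(-207)) + 36306)/(-31141 + K(-105, -211)) = ((-211 - 1*(-207)) + 36306)/(-31141 + 2*(-105)*(-121 - 211)) = ((-211 + 207) + 36306)/(-31141 + 2*(-105)*(-332)) = (-4 + 36306)/(-31141 + 69720) = 36302/38579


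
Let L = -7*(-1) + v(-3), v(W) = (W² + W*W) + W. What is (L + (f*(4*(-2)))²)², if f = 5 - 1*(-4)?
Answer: 27102436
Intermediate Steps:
v(W) = W + 2*W² (v(W) = (W² + W²) + W = 2*W² + W = W + 2*W²)
f = 9 (f = 5 + 4 = 9)
L = 22 (L = -7*(-1) - 3*(1 + 2*(-3)) = 7 - 3*(1 - 6) = 7 - 3*(-5) = 7 + 15 = 22)
(L + (f*(4*(-2)))²)² = (22 + (9*(4*(-2)))²)² = (22 + (9*(-8))²)² = (22 + (-72)²)² = (22 + 5184)² = 5206² = 27102436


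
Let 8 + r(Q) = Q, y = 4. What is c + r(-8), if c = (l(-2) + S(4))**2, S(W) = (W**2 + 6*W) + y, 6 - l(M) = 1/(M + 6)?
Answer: 39345/16 ≈ 2459.1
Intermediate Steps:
r(Q) = -8 + Q
l(M) = 6 - 1/(6 + M) (l(M) = 6 - 1/(M + 6) = 6 - 1/(6 + M))
S(W) = 4 + W**2 + 6*W (S(W) = (W**2 + 6*W) + 4 = 4 + W**2 + 6*W)
c = 39601/16 (c = ((35 + 6*(-2))/(6 - 2) + (4 + 4**2 + 6*4))**2 = ((35 - 12)/4 + (4 + 16 + 24))**2 = ((1/4)*23 + 44)**2 = (23/4 + 44)**2 = (199/4)**2 = 39601/16 ≈ 2475.1)
c + r(-8) = 39601/16 + (-8 - 8) = 39601/16 - 16 = 39345/16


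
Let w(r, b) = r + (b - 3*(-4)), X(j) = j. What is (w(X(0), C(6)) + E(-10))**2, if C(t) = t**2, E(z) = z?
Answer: 1444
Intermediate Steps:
w(r, b) = 12 + b + r (w(r, b) = r + (b + 12) = r + (12 + b) = 12 + b + r)
(w(X(0), C(6)) + E(-10))**2 = ((12 + 6**2 + 0) - 10)**2 = ((12 + 36 + 0) - 10)**2 = (48 - 10)**2 = 38**2 = 1444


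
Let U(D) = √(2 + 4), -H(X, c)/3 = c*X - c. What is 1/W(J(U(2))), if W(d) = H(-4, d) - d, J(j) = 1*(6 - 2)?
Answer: 1/56 ≈ 0.017857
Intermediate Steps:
H(X, c) = 3*c - 3*X*c (H(X, c) = -3*(c*X - c) = -3*(X*c - c) = -3*(-c + X*c) = 3*c - 3*X*c)
U(D) = √6
J(j) = 4 (J(j) = 1*4 = 4)
W(d) = 14*d (W(d) = 3*d*(1 - 1*(-4)) - d = 3*d*(1 + 4) - d = 3*d*5 - d = 15*d - d = 14*d)
1/W(J(U(2))) = 1/(14*4) = 1/56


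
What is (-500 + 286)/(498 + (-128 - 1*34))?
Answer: -107/168 ≈ -0.63690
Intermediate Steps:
(-500 + 286)/(498 + (-128 - 1*34)) = -214/(498 + (-128 - 34)) = -214/(498 - 162) = -214/336 = -214*1/336 = -107/168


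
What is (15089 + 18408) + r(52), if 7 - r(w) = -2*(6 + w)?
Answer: 33620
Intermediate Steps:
r(w) = 19 + 2*w (r(w) = 7 - (-2)*(6 + w) = 7 - (-12 - 2*w) = 7 + (12 + 2*w) = 19 + 2*w)
(15089 + 18408) + r(52) = (15089 + 18408) + (19 + 2*52) = 33497 + (19 + 104) = 33497 + 123 = 33620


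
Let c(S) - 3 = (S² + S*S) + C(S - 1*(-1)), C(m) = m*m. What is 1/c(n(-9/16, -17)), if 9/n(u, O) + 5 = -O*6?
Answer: 9409/39625 ≈ 0.23745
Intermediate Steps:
C(m) = m²
n(u, O) = 9/(-5 - 6*O) (n(u, O) = 9/(-5 - O*6) = 9/(-5 - 6*O))
c(S) = 3 + (1 + S)² + 2*S² (c(S) = 3 + ((S² + S*S) + (S - 1*(-1))²) = 3 + ((S² + S²) + (S + 1)²) = 3 + (2*S² + (1 + S)²) = 3 + ((1 + S)² + 2*S²) = 3 + (1 + S)² + 2*S²)
1/c(n(-9/16, -17)) = 1/(4 + 2*(-9/(5 + 6*(-17))) + 3*(-9/(5 + 6*(-17)))²) = 1/(4 + 2*(-9/(5 - 102)) + 3*(-9/(5 - 102))²) = 1/(4 + 2*(-9/(-97)) + 3*(-9/(-97))²) = 1/(4 + 2*(-9*(-1/97)) + 3*(-9*(-1/97))²) = 1/(4 + 2*(9/97) + 3*(9/97)²) = 1/(4 + 18/97 + 3*(81/9409)) = 1/(4 + 18/97 + 243/9409) = 1/(39625/9409) = 9409/39625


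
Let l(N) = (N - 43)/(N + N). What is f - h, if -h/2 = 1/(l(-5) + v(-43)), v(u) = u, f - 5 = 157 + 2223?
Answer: 455525/191 ≈ 2384.9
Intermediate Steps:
f = 2385 (f = 5 + (157 + 2223) = 5 + 2380 = 2385)
l(N) = (-43 + N)/(2*N) (l(N) = (-43 + N)/((2*N)) = (-43 + N)*(1/(2*N)) = (-43 + N)/(2*N))
h = 10/191 (h = -2/((1/2)*(-43 - 5)/(-5) - 43) = -2/((1/2)*(-1/5)*(-48) - 43) = -2/(24/5 - 43) = -2/(-191/5) = -2*(-5/191) = 10/191 ≈ 0.052356)
f - h = 2385 - 1*10/191 = 2385 - 10/191 = 455525/191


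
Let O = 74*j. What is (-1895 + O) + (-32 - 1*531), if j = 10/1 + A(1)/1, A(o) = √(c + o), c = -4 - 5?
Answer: -1718 + 148*I*√2 ≈ -1718.0 + 209.3*I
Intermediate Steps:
c = -9
A(o) = √(-9 + o)
j = 10 + 2*I*√2 (j = 10/1 + √(-9 + 1)/1 = 10*1 + √(-8)*1 = 10 + (2*I*√2)*1 = 10 + 2*I*√2 ≈ 10.0 + 2.8284*I)
O = 740 + 148*I*√2 (O = 74*(10 + 2*I*√2) = 740 + 148*I*√2 ≈ 740.0 + 209.3*I)
(-1895 + O) + (-32 - 1*531) = (-1895 + (740 + 148*I*√2)) + (-32 - 1*531) = (-1155 + 148*I*√2) + (-32 - 531) = (-1155 + 148*I*√2) - 563 = -1718 + 148*I*√2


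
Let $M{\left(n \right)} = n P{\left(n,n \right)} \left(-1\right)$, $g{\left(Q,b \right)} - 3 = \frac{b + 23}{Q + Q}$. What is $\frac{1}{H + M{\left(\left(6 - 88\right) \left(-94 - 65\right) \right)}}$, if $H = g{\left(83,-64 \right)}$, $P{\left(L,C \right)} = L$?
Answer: $- \frac{166}{28218247247} \approx -5.8827 \cdot 10^{-9}$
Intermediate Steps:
$g{\left(Q,b \right)} = 3 + \frac{23 + b}{2 Q}$ ($g{\left(Q,b \right)} = 3 + \frac{b + 23}{Q + Q} = 3 + \frac{23 + b}{2 Q}$)
$H = \frac{457}{166}$ ($H = \frac{23 - 64 + 6 \cdot 83}{2 \cdot 83} = \frac{1}{2} \cdot \frac{1}{83} \left(23 - 64 + 498\right) = \frac{1}{2} \cdot \frac{1}{83} \cdot 457 = \frac{457}{166} \approx 2.753$)
$M{\left(n \right)} = - n^{2}$ ($M{\left(n \right)} = n n \left(-1\right) = n^{2} \left(-1\right) = - n^{2}$)
$\frac{1}{H + M{\left(\left(6 - 88\right) \left(-94 - 65\right) \right)}} = \frac{1}{\frac{457}{166} - \left(\left(6 - 88\right) \left(-94 - 65\right)\right)^{2}} = \frac{1}{\frac{457}{166} - \left(\left(-82\right) \left(-159\right)\right)^{2}} = \frac{1}{\frac{457}{166} - 13038^{2}} = \frac{1}{\frac{457}{166} - 169989444} = \frac{1}{- \frac{28218247247}{166}} = - \frac{166}{28218247247}$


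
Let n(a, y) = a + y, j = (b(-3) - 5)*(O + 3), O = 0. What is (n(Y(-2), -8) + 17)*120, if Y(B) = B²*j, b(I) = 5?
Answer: 1080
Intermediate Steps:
j = 0 (j = (5 - 5)*(0 + 3) = 0*3 = 0)
Y(B) = 0 (Y(B) = B²*0 = 0)
(n(Y(-2), -8) + 17)*120 = ((0 - 8) + 17)*120 = (-8 + 17)*120 = 9*120 = 1080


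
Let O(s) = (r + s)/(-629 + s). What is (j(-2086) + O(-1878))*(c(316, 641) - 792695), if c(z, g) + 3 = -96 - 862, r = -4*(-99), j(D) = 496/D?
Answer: -733330207440/2614801 ≈ -2.8045e+5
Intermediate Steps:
r = 396
c(z, g) = -961 (c(z, g) = -3 + (-96 - 862) = -3 - 958 = -961)
O(s) = (396 + s)/(-629 + s)
(j(-2086) + O(-1878))*(c(316, 641) - 792695) = (496/(-2086) + (396 - 1878)/(-629 - 1878))*(-961 - 792695) = (496*(-1/2086) - 1482/(-2507))*(-793656) = (-248/1043 - 1/2507*(-1482))*(-793656) = (-248/1043 + 1482/2507)*(-793656) = (923990/2614801)*(-793656) = -733330207440/2614801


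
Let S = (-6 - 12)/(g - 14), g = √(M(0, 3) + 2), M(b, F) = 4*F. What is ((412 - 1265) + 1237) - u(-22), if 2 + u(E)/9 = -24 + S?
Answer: 7872/13 - 81*√14/91 ≈ 602.21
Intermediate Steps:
g = √14 (g = √(4*3 + 2) = √(12 + 2) = √14 ≈ 3.7417)
S = -18/(-14 + √14) (S = (-6 - 12)/(√14 - 14) = -18/(-14 + √14) ≈ 1.7547)
u(E) = -2880/13 + 81*√14/91 (u(E) = -18 + 9*(-24 + (18/13 + 9*√14/91)) = -18 + 9*(-294/13 + 9*√14/91) = -18 + (-2646/13 + 81*√14/91) = -2880/13 + 81*√14/91)
((412 - 1265) + 1237) - u(-22) = ((412 - 1265) + 1237) - (-2880/13 + 81*√14/91) = (-853 + 1237) + (2880/13 - 81*√14/91) = 384 + (2880/13 - 81*√14/91) = 7872/13 - 81*√14/91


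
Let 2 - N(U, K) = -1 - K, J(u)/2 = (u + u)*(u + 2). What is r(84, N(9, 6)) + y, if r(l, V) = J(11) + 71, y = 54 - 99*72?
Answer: -6431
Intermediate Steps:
J(u) = 4*u*(2 + u) (J(u) = 2*((u + u)*(u + 2)) = 2*((2*u)*(2 + u)) = 2*(2*u*(2 + u)) = 4*u*(2 + u))
y = -7074 (y = 54 - 7128 = -7074)
N(U, K) = 3 + K (N(U, K) = 2 - (-1 - K) = 2 + (1 + K) = 3 + K)
r(l, V) = 643 (r(l, V) = 4*11*(2 + 11) + 71 = 4*11*13 + 71 = 572 + 71 = 643)
r(84, N(9, 6)) + y = 643 - 7074 = -6431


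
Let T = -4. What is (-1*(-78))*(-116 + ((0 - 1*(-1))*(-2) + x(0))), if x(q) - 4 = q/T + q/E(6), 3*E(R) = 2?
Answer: -8892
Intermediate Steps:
E(R) = 2/3 (E(R) = (1/3)*2 = 2/3)
x(q) = 4 + 5*q/4 (x(q) = 4 + (q/(-4) + q/(2/3)) = 4 + (q*(-1/4) + q*(3/2)) = 4 + (-q/4 + 3*q/2) = 4 + 5*q/4)
(-1*(-78))*(-116 + ((0 - 1*(-1))*(-2) + x(0))) = (-1*(-78))*(-116 + ((0 - 1*(-1))*(-2) + (4 + (5/4)*0))) = 78*(-116 + ((0 + 1)*(-2) + (4 + 0))) = 78*(-116 + (1*(-2) + 4)) = 78*(-116 + (-2 + 4)) = 78*(-116 + 2) = 78*(-114) = -8892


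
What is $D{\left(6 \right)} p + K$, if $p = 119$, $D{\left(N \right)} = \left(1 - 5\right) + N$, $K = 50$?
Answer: $288$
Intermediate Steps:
$D{\left(N \right)} = -4 + N$
$D{\left(6 \right)} p + K = \left(-4 + 6\right) 119 + 50 = 2 \cdot 119 + 50 = 238 + 50 = 288$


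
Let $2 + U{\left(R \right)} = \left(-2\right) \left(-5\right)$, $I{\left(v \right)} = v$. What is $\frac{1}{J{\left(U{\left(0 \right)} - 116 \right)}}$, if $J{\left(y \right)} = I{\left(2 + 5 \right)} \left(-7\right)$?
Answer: $- \frac{1}{49} \approx -0.020408$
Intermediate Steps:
$U{\left(R \right)} = 8$ ($U{\left(R \right)} = -2 - -10 = -2 + 10 = 8$)
$J{\left(y \right)} = -49$ ($J{\left(y \right)} = \left(2 + 5\right) \left(-7\right) = 7 \left(-7\right) = -49$)
$\frac{1}{J{\left(U{\left(0 \right)} - 116 \right)}} = \frac{1}{-49} = - \frac{1}{49}$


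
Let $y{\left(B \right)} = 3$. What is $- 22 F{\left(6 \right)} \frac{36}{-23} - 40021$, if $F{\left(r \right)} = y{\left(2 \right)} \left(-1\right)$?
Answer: $- \frac{922859}{23} \approx -40124.0$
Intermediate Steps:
$F{\left(r \right)} = -3$ ($F{\left(r \right)} = 3 \left(-1\right) = -3$)
$- 22 F{\left(6 \right)} \frac{36}{-23} - 40021 = \left(-22\right) \left(-3\right) \frac{36}{-23} - 40021 = 66 \cdot 36 \left(- \frac{1}{23}\right) - 40021 = 66 \left(- \frac{36}{23}\right) - 40021 = - \frac{2376}{23} - 40021 = - \frac{922859}{23}$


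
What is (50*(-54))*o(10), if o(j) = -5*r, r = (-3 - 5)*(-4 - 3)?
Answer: 756000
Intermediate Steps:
r = 56 (r = -8*(-7) = 56)
o(j) = -280 (o(j) = -5*56 = -280)
(50*(-54))*o(10) = (50*(-54))*(-280) = -2700*(-280) = 756000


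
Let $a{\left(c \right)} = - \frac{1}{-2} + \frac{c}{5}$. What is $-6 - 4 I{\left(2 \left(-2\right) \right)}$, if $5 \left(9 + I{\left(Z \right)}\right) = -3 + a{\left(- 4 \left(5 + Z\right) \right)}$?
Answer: $\frac{816}{25} \approx 32.64$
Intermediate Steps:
$a{\left(c \right)} = \frac{1}{2} + \frac{c}{5}$ ($a{\left(c \right)} = \left(-1\right) \left(- \frac{1}{2}\right) + c \frac{1}{5} = \frac{1}{2} + \frac{c}{5}$)
$I{\left(Z \right)} = - \frac{103}{10} - \frac{4 Z}{25}$ ($I{\left(Z \right)} = -9 + \frac{-3 + \left(\frac{1}{2} + \frac{\left(-4\right) \left(5 + Z\right)}{5}\right)}{5} = -9 + \frac{-3 + \left(\frac{1}{2} + \frac{-20 - 4 Z}{5}\right)}{5} = -9 + \frac{-3 + \left(\frac{1}{2} - \left(4 + \frac{4 Z}{5}\right)\right)}{5} = -9 + \frac{-3 - \left(\frac{7}{2} + \frac{4 Z}{5}\right)}{5} = -9 + \frac{- \frac{13}{2} - \frac{4 Z}{5}}{5} = -9 - \left(\frac{13}{10} + \frac{4 Z}{25}\right) = - \frac{103}{10} - \frac{4 Z}{25}$)
$-6 - 4 I{\left(2 \left(-2\right) \right)} = -6 - 4 \left(- \frac{103}{10} - \frac{4 \cdot 2 \left(-2\right)}{25}\right) = -6 - 4 \left(- \frac{103}{10} - - \frac{16}{25}\right) = -6 - 4 \left(- \frac{103}{10} + \frac{16}{25}\right) = -6 - - \frac{966}{25} = -6 + \frac{966}{25} = \frac{816}{25}$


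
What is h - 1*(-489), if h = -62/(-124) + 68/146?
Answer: 71535/146 ≈ 489.97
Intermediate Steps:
h = 141/146 (h = -62*(-1/124) + 68*(1/146) = ½ + 34/73 = 141/146 ≈ 0.96575)
h - 1*(-489) = 141/146 - 1*(-489) = 141/146 + 489 = 71535/146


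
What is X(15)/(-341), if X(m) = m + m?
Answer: -30/341 ≈ -0.087977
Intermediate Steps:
X(m) = 2*m
X(15)/(-341) = (2*15)/(-341) = 30*(-1/341) = -30/341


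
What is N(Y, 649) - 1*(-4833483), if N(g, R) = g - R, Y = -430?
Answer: 4832404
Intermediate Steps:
N(Y, 649) - 1*(-4833483) = (-430 - 1*649) - 1*(-4833483) = (-430 - 649) + 4833483 = -1079 + 4833483 = 4832404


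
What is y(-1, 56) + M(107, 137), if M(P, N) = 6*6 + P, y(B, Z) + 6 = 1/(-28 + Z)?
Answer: 3837/28 ≈ 137.04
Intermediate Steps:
y(B, Z) = -6 + 1/(-28 + Z)
M(P, N) = 36 + P
y(-1, 56) + M(107, 137) = (169 - 6*56)/(-28 + 56) + (36 + 107) = (169 - 336)/28 + 143 = (1/28)*(-167) + 143 = -167/28 + 143 = 3837/28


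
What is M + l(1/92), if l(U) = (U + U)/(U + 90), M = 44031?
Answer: 364620713/8281 ≈ 44031.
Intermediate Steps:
l(U) = 2*U/(90 + U) (l(U) = (2*U)/(90 + U) = 2*U/(90 + U))
M + l(1/92) = 44031 + 2/(92*(90 + 1/92)) = 44031 + 2*(1/92)/(90 + 1/92) = 44031 + 2*(1/92)/(8281/92) = 44031 + 2*(1/92)*(92/8281) = 44031 + 2/8281 = 364620713/8281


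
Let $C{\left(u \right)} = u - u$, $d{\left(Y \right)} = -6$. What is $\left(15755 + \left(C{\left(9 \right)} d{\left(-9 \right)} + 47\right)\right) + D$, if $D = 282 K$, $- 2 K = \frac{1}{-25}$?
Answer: $\frac{395191}{25} \approx 15808.0$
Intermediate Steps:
$K = \frac{1}{50}$ ($K = - \frac{1}{2 \left(-25\right)} = \left(- \frac{1}{2}\right) \left(- \frac{1}{25}\right) = \frac{1}{50} \approx 0.02$)
$C{\left(u \right)} = 0$
$D = \frac{141}{25}$ ($D = 282 \cdot \frac{1}{50} = \frac{141}{25} \approx 5.64$)
$\left(15755 + \left(C{\left(9 \right)} d{\left(-9 \right)} + 47\right)\right) + D = \left(15755 + \left(0 \left(-6\right) + 47\right)\right) + \frac{141}{25} = \left(15755 + \left(0 + 47\right)\right) + \frac{141}{25} = \left(15755 + 47\right) + \frac{141}{25} = 15802 + \frac{141}{25} = \frac{395191}{25}$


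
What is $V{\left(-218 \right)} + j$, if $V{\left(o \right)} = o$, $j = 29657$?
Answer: $29439$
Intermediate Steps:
$V{\left(-218 \right)} + j = -218 + 29657 = 29439$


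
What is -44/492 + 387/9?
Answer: 5278/123 ≈ 42.911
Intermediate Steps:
-44/492 + 387/9 = -44*1/492 + 387*(⅑) = -11/123 + 43 = 5278/123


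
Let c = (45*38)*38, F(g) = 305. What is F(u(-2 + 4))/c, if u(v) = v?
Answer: 61/12996 ≈ 0.0046938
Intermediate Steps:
c = 64980 (c = 1710*38 = 64980)
F(u(-2 + 4))/c = 305/64980 = 305*(1/64980) = 61/12996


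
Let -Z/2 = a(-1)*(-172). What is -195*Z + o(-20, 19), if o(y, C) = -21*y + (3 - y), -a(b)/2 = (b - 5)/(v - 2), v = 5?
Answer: -267877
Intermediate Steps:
a(b) = 10/3 - 2*b/3 (a(b) = -2*(b - 5)/(5 - 2) = -2*(-5 + b)/3 = -2*(-5/3 + b/3) = 10/3 - 2*b/3)
o(y, C) = 3 - 22*y
Z = 1376 (Z = -2*(10/3 - ⅔*(-1))*(-172) = -2*(10/3 + ⅔)*(-172) = -8*(-172) = -2*(-688) = 1376)
-195*Z + o(-20, 19) = -195*1376 + (3 - 22*(-20)) = -268320 + (3 + 440) = -268320 + 443 = -267877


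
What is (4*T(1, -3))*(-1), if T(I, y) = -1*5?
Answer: 20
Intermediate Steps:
T(I, y) = -5
(4*T(1, -3))*(-1) = (4*(-5))*(-1) = -20*(-1) = 20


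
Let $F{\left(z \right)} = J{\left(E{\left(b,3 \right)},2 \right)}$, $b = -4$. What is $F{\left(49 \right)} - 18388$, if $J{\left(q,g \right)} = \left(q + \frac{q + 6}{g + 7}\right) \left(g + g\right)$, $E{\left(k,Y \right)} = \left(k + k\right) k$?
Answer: $- \frac{164188}{9} \approx -18243.0$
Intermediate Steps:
$E{\left(k,Y \right)} = 2 k^{2}$ ($E{\left(k,Y \right)} = 2 k k = 2 k^{2}$)
$J{\left(q,g \right)} = 2 g \left(q + \frac{6 + q}{7 + g}\right)$ ($J{\left(q,g \right)} = \left(q + \frac{6 + q}{7 + g}\right) 2 g = 2 g \left(q + \frac{6 + q}{7 + g}\right)$)
$F{\left(z \right)} = \frac{1304}{9}$ ($F{\left(z \right)} = 2 \cdot 2 \frac{1}{7 + 2} \left(6 + 8 \cdot 2 \left(-4\right)^{2} + 2 \cdot 2 \left(-4\right)^{2}\right) = 2 \cdot 2 \cdot \frac{1}{9} \left(6 + 8 \cdot 2 \cdot 16 + 2 \cdot 2 \cdot 16\right) = 2 \cdot 2 \cdot \frac{1}{9} \left(6 + 8 \cdot 32 + 2 \cdot 32\right) = 2 \cdot 2 \cdot \frac{1}{9} \left(6 + 256 + 64\right) = 2 \cdot 2 \cdot \frac{1}{9} \cdot 326 = \frac{1304}{9}$)
$F{\left(49 \right)} - 18388 = \frac{1304}{9} - 18388 = - \frac{164188}{9}$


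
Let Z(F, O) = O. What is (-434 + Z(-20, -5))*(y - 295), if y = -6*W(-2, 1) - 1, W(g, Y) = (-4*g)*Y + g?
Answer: 145748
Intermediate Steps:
W(g, Y) = g - 4*Y*g (W(g, Y) = -4*Y*g + g = g - 4*Y*g)
y = -37 (y = -(-12)*(1 - 4*1) - 1 = -(-12)*(1 - 4) - 1 = -(-12)*(-3) - 1 = -6*6 - 1 = -36 - 1 = -37)
(-434 + Z(-20, -5))*(y - 295) = (-434 - 5)*(-37 - 295) = -439*(-332) = 145748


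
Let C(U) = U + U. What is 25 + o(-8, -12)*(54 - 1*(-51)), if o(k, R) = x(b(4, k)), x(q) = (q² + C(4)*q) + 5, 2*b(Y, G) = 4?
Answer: 2650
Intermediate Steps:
b(Y, G) = 2 (b(Y, G) = (½)*4 = 2)
C(U) = 2*U
x(q) = 5 + q² + 8*q (x(q) = (q² + (2*4)*q) + 5 = (q² + 8*q) + 5 = 5 + q² + 8*q)
o(k, R) = 25 (o(k, R) = 5 + 2² + 8*2 = 5 + 4 + 16 = 25)
25 + o(-8, -12)*(54 - 1*(-51)) = 25 + 25*(54 - 1*(-51)) = 25 + 25*(54 + 51) = 25 + 25*105 = 25 + 2625 = 2650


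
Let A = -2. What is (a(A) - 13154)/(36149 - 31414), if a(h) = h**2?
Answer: -2630/947 ≈ -2.7772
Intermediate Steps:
(a(A) - 13154)/(36149 - 31414) = ((-2)**2 - 13154)/(36149 - 31414) = (4 - 13154)/4735 = -13150*1/4735 = -2630/947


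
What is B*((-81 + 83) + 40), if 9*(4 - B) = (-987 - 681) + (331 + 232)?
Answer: 15974/3 ≈ 5324.7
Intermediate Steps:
B = 1141/9 (B = 4 - ((-987 - 681) + (331 + 232))/9 = 4 - (-1668 + 563)/9 = 4 - ⅑*(-1105) = 4 + 1105/9 = 1141/9 ≈ 126.78)
B*((-81 + 83) + 40) = 1141*((-81 + 83) + 40)/9 = 1141*(2 + 40)/9 = (1141/9)*42 = 15974/3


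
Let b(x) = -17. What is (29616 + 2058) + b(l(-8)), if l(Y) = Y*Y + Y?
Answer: 31657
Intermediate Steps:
l(Y) = Y + Y² (l(Y) = Y² + Y = Y + Y²)
(29616 + 2058) + b(l(-8)) = (29616 + 2058) - 17 = 31674 - 17 = 31657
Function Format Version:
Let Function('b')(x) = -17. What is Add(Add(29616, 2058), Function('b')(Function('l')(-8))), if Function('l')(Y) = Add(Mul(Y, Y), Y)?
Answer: 31657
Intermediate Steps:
Function('l')(Y) = Add(Y, Pow(Y, 2)) (Function('l')(Y) = Add(Pow(Y, 2), Y) = Add(Y, Pow(Y, 2)))
Add(Add(29616, 2058), Function('b')(Function('l')(-8))) = Add(Add(29616, 2058), -17) = Add(31674, -17) = 31657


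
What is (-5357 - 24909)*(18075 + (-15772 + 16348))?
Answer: -564491166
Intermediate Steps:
(-5357 - 24909)*(18075 + (-15772 + 16348)) = -30266*(18075 + 576) = -30266*18651 = -564491166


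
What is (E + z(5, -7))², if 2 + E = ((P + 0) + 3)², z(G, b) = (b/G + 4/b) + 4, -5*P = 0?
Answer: 99856/1225 ≈ 81.515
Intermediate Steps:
P = 0 (P = -⅕*0 = 0)
z(G, b) = 4 + 4/b + b/G (z(G, b) = (4/b + b/G) + 4 = 4 + 4/b + b/G)
E = 7 (E = -2 + ((0 + 0) + 3)² = -2 + (0 + 3)² = -2 + 3² = -2 + 9 = 7)
(E + z(5, -7))² = (7 + (4 + 4/(-7) - 7/5))² = (7 + (4 + 4*(-⅐) - 7*⅕))² = (7 + (4 - 4/7 - 7/5))² = (7 + 71/35)² = (316/35)² = 99856/1225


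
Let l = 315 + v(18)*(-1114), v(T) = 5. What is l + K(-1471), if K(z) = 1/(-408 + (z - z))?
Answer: -2144041/408 ≈ -5255.0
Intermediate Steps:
K(z) = -1/408 (K(z) = 1/(-408 + 0) = 1/(-408) = -1/408)
l = -5255 (l = 315 + 5*(-1114) = 315 - 5570 = -5255)
l + K(-1471) = -5255 - 1/408 = -2144041/408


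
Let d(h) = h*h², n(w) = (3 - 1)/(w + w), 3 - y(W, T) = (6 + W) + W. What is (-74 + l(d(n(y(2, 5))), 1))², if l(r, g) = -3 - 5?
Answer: 6724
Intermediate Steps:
y(W, T) = -3 - 2*W (y(W, T) = 3 - ((6 + W) + W) = 3 - (6 + 2*W) = 3 + (-6 - 2*W) = -3 - 2*W)
n(w) = 1/w (n(w) = 2/((2*w)) = 2*(1/(2*w)) = 1/w)
d(h) = h³
l(r, g) = -8
(-74 + l(d(n(y(2, 5))), 1))² = (-74 - 8)² = (-82)² = 6724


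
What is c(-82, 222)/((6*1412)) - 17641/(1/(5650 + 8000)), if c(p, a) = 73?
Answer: -2040054634727/8472 ≈ -2.4080e+8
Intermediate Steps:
c(-82, 222)/((6*1412)) - 17641/(1/(5650 + 8000)) = 73/((6*1412)) - 17641/(1/(5650 + 8000)) = 73/8472 - 17641/(1/13650) = 73*(1/8472) - 17641/1/13650 = 73/8472 - 17641*13650 = 73/8472 - 240799650 = -2040054634727/8472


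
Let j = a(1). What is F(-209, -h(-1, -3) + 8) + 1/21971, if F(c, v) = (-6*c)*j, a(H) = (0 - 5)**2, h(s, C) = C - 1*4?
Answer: 688790851/21971 ≈ 31350.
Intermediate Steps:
h(s, C) = -4 + C (h(s, C) = C - 4 = -4 + C)
a(H) = 25 (a(H) = (-5)**2 = 25)
j = 25
F(c, v) = -150*c (F(c, v) = -6*c*25 = -150*c)
F(-209, -h(-1, -3) + 8) + 1/21971 = -150*(-209) + 1/21971 = 31350 + 1/21971 = 688790851/21971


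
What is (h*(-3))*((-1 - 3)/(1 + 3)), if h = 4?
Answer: 12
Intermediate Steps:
(h*(-3))*((-1 - 3)/(1 + 3)) = (4*(-3))*((-1 - 3)/(1 + 3)) = -(-48)/4 = -12*(-1) = 12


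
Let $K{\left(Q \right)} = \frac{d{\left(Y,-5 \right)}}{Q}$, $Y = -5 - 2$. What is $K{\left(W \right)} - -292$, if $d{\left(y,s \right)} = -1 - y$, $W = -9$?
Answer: $\frac{874}{3} \approx 291.33$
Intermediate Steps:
$Y = -7$
$K{\left(Q \right)} = \frac{6}{Q}$ ($K{\left(Q \right)} = \frac{-1 - -7}{Q} = \frac{-1 + 7}{Q} = \frac{6}{Q}$)
$K{\left(W \right)} - -292 = \frac{6}{-9} - -292 = 6 \left(- \frac{1}{9}\right) + 292 = - \frac{2}{3} + 292 = \frac{874}{3}$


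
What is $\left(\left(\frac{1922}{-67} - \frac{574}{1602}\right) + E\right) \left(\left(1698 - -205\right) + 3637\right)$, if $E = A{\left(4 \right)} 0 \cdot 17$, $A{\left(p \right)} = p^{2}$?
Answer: $- \frac{8635480540}{53667} \approx -1.6091 \cdot 10^{5}$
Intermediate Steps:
$E = 0$ ($E = 4^{2} \cdot 0 \cdot 17 = 16 \cdot 0 \cdot 17 = 0 \cdot 17 = 0$)
$\left(\left(\frac{1922}{-67} - \frac{574}{1602}\right) + E\right) \left(\left(1698 - -205\right) + 3637\right) = \left(\left(\frac{1922}{-67} - \frac{574}{1602}\right) + 0\right) \left(\left(1698 - -205\right) + 3637\right) = \left(\left(1922 \left(- \frac{1}{67}\right) - \frac{287}{801}\right) + 0\right) \left(\left(1698 + 205\right) + 3637\right) = \left(\left(- \frac{1922}{67} - \frac{287}{801}\right) + 0\right) \left(1903 + 3637\right) = \left(- \frac{1558751}{53667} + 0\right) 5540 = \left(- \frac{1558751}{53667}\right) 5540 = - \frac{8635480540}{53667}$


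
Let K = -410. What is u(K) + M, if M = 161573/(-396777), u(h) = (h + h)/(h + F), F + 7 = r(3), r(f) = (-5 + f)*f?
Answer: 85670587/55945557 ≈ 1.5313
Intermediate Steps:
r(f) = f*(-5 + f)
F = -13 (F = -7 + 3*(-5 + 3) = -7 + 3*(-2) = -7 - 6 = -13)
u(h) = 2*h/(-13 + h) (u(h) = (h + h)/(h - 13) = (2*h)/(-13 + h) = 2*h/(-13 + h))
M = -161573/396777 (M = 161573*(-1/396777) = -161573/396777 ≈ -0.40721)
u(K) + M = 2*(-410)/(-13 - 410) - 161573/396777 = 2*(-410)/(-423) - 161573/396777 = 2*(-410)*(-1/423) - 161573/396777 = 820/423 - 161573/396777 = 85670587/55945557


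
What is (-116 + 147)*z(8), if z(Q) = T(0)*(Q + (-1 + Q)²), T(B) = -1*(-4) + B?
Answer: 7068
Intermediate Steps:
T(B) = 4 + B
z(Q) = 4*Q + 4*(-1 + Q)² (z(Q) = (4 + 0)*(Q + (-1 + Q)²) = 4*(Q + (-1 + Q)²) = 4*Q + 4*(-1 + Q)²)
(-116 + 147)*z(8) = (-116 + 147)*(4*8 + 4*(-1 + 8)²) = 31*(32 + 4*7²) = 31*(32 + 4*49) = 31*(32 + 196) = 31*228 = 7068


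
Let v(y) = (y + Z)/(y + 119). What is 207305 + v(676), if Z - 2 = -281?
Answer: 164807872/795 ≈ 2.0731e+5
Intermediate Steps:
Z = -279 (Z = 2 - 281 = -279)
v(y) = (-279 + y)/(119 + y) (v(y) = (y - 279)/(y + 119) = (-279 + y)/(119 + y))
207305 + v(676) = 207305 + (-279 + 676)/(119 + 676) = 207305 + 397/795 = 164807872/795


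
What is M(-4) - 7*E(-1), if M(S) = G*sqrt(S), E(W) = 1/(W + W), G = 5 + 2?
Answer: 7/2 + 14*I ≈ 3.5 + 14.0*I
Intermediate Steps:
G = 7
E(W) = 1/(2*W)
M(S) = 7*sqrt(S)
M(-4) - 7*E(-1) = 7*sqrt(-4) - 7/(2*(-1)) = 7*(2*I) - 7*(-1)/2 = 14*I - 7*(-1/2) = 14*I + 7/2 = 7/2 + 14*I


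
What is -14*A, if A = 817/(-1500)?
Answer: 5719/750 ≈ 7.6253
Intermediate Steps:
A = -817/1500 (A = 817*(-1/1500) = -817/1500 ≈ -0.54467)
-14*A = -14*(-817/1500) = 5719/750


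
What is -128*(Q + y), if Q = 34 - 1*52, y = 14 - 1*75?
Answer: 10112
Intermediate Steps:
y = -61 (y = 14 - 75 = -61)
Q = -18 (Q = 34 - 52 = -18)
-128*(Q + y) = -128*(-18 - 61) = -128*(-79) = 10112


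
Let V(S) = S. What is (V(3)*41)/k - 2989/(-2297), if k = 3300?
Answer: 3382077/2526700 ≈ 1.3385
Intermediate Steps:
(V(3)*41)/k - 2989/(-2297) = (3*41)/3300 - 2989/(-2297) = 123*(1/3300) - 2989*(-1/2297) = 41/1100 + 2989/2297 = 3382077/2526700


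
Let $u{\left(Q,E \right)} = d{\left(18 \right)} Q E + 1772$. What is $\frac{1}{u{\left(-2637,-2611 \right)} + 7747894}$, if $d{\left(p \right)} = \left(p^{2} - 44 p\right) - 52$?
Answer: $- \frac{1}{3572557974} \approx -2.7991 \cdot 10^{-10}$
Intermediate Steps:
$d{\left(p \right)} = -52 + p^{2} - 44 p$
$u{\left(Q,E \right)} = 1772 - 520 E Q$ ($u{\left(Q,E \right)} = \left(-52 + 18^{2} - 792\right) Q E + 1772 = \left(-52 + 324 - 792\right) Q E + 1772 = - 520 Q E + 1772 = - 520 E Q + 1772 = 1772 - 520 E Q$)
$\frac{1}{u{\left(-2637,-2611 \right)} + 7747894} = \frac{1}{\left(1772 - \left(-1357720\right) \left(-2637\right)\right) + 7747894} = \frac{1}{\left(1772 - 3580307640\right) + 7747894} = \frac{1}{-3580305868 + 7747894} = \frac{1}{-3572557974} = - \frac{1}{3572557974}$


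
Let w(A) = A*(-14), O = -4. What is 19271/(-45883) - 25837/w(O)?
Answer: -169508321/367064 ≈ -461.79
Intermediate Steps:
w(A) = -14*A
19271/(-45883) - 25837/w(O) = 19271/(-45883) - 25837/((-14*(-4))) = 19271*(-1/45883) - 25837/56 = -19271/45883 - 25837*1/56 = -19271/45883 - 3691/8 = -169508321/367064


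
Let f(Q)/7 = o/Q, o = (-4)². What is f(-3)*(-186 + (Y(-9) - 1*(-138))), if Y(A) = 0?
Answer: 1792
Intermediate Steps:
o = 16
f(Q) = 112/Q (f(Q) = 7*(16/Q) = 112/Q)
f(-3)*(-186 + (Y(-9) - 1*(-138))) = (112/(-3))*(-186 + (0 - 1*(-138))) = (112*(-⅓))*(-186 + (0 + 138)) = -112*(-186 + 138)/3 = -112/3*(-48) = 1792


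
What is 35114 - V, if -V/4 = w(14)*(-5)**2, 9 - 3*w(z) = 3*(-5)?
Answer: 35914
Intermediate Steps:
w(z) = 8 (w(z) = 3 - (-5) = 3 - 1/3*(-15) = 3 + 5 = 8)
V = -800 (V = -32*(-5)**2 = -32*25 = -4*200 = -800)
35114 - V = 35114 - 1*(-800) = 35114 + 800 = 35914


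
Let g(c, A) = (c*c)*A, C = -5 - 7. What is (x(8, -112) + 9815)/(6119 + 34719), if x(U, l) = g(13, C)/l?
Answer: 275327/1143464 ≈ 0.24078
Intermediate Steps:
C = -12
g(c, A) = A*c**2 (g(c, A) = c**2*A = A*c**2)
x(U, l) = -2028/l (x(U, l) = (-12*13**2)/l = (-12*169)/l = -2028/l)
(x(8, -112) + 9815)/(6119 + 34719) = (-2028/(-112) + 9815)/(6119 + 34719) = (-2028*(-1/112) + 9815)/40838 = (507/28 + 9815)*(1/40838) = (275327/28)*(1/40838) = 275327/1143464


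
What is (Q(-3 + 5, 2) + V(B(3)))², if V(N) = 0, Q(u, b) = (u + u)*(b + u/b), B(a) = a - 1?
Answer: 144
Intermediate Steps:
B(a) = -1 + a
Q(u, b) = 2*u*(b + u/b) (Q(u, b) = (2*u)*(b + u/b) = 2*u*(b + u/b))
(Q(-3 + 5, 2) + V(B(3)))² = (2*(-3 + 5)*((-3 + 5) + 2²)/2 + 0)² = (2*2*(½)*(2 + 4) + 0)² = (2*2*(½)*6 + 0)² = (12 + 0)² = 12² = 144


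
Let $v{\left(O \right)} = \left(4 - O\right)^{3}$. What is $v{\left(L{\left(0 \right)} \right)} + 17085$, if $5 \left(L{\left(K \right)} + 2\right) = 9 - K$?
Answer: $\frac{2144886}{125} \approx 17159.0$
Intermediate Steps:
$L{\left(K \right)} = - \frac{1}{5} - \frac{K}{5}$ ($L{\left(K \right)} = -2 + \frac{9 - K}{5} = -2 - \left(- \frac{9}{5} + \frac{K}{5}\right) = - \frac{1}{5} - \frac{K}{5}$)
$v{\left(L{\left(0 \right)} \right)} + 17085 = - \left(-4 - \frac{1}{5}\right)^{3} + 17085 = - \left(- \frac{21}{5}\right)^{3} + 17085 = \left(-1\right) \left(- \frac{9261}{125}\right) + 17085 = \frac{9261}{125} + 17085 = \frac{2144886}{125}$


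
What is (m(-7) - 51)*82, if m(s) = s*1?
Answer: -4756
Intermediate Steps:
m(s) = s
(m(-7) - 51)*82 = (-7 - 51)*82 = -58*82 = -4756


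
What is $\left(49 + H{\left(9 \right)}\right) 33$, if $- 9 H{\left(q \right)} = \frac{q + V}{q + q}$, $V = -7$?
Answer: $\frac{43648}{27} \approx 1616.6$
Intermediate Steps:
$H{\left(q \right)} = - \frac{-7 + q}{18 q}$ ($H{\left(q \right)} = - \frac{\left(q - 7\right) \frac{1}{q + q}}{9} = - \frac{\left(-7 + q\right) \frac{1}{2 q}}{9} = - \frac{\frac{1}{2} \frac{1}{q} \left(-7 + q\right)}{9} = - \frac{-7 + q}{18 q}$)
$\left(49 + H{\left(9 \right)}\right) 33 = \left(49 + \frac{7 - 9}{18 \cdot 9}\right) 33 = \left(49 + \frac{1}{18} \cdot \frac{1}{9} \left(7 - 9\right)\right) 33 = \left(49 + \frac{1}{18} \cdot \frac{1}{9} \left(-2\right)\right) 33 = \left(49 - \frac{1}{81}\right) 33 = \frac{3968}{81} \cdot 33 = \frac{43648}{27}$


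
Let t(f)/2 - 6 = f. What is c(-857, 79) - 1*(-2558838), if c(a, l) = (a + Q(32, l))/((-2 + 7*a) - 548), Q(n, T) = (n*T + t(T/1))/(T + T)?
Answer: 441289547084/172457 ≈ 2.5588e+6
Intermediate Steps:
t(f) = 12 + 2*f
Q(n, T) = (12 + 2*T + T*n)/(2*T) (Q(n, T) = (n*T + (12 + 2*(T/1)))/(T + T) = (T*n + (12 + 2*(T*1)))/((2*T)) = (T*n + (12 + 2*T))*(1/(2*T)) = (12 + 2*T + T*n)*(1/(2*T)) = (12 + 2*T + T*n)/(2*T))
c(a, l) = (17 + a + 6/l)/(-550 + 7*a) (c(a, l) = (a + (1 + (½)*32 + 6/l))/((-2 + 7*a) - 548) = (a + (1 + 16 + 6/l))/(-550 + 7*a) = (a + (17 + 6/l))/(-550 + 7*a) = (17 + a + 6/l)/(-550 + 7*a))
c(-857, 79) - 1*(-2558838) = (6 + 17*79 - 857*79)/(79*(-550 + 7*(-857))) - 1*(-2558838) = (6 + 1343 - 67703)/(79*(-550 - 5999)) + 2558838 = (1/79)*(-66354)/(-6549) + 2558838 = (1/79)*(-1/6549)*(-66354) + 2558838 = 22118/172457 + 2558838 = 441289547084/172457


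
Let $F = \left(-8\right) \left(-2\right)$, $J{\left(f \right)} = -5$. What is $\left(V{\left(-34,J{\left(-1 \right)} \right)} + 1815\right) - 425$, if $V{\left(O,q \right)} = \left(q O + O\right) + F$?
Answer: $1542$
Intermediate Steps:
$F = 16$
$V{\left(O,q \right)} = 16 + O + O q$ ($V{\left(O,q \right)} = \left(q O + O\right) + 16 = \left(O q + O\right) + 16 = \left(O + O q\right) + 16 = 16 + O + O q$)
$\left(V{\left(-34,J{\left(-1 \right)} \right)} + 1815\right) - 425 = \left(\left(16 - 34 - -170\right) + 1815\right) - 425 = \left(\left(16 - 34 + 170\right) + 1815\right) - 425 = \left(152 + 1815\right) - 425 = 1967 - 425 = 1542$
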